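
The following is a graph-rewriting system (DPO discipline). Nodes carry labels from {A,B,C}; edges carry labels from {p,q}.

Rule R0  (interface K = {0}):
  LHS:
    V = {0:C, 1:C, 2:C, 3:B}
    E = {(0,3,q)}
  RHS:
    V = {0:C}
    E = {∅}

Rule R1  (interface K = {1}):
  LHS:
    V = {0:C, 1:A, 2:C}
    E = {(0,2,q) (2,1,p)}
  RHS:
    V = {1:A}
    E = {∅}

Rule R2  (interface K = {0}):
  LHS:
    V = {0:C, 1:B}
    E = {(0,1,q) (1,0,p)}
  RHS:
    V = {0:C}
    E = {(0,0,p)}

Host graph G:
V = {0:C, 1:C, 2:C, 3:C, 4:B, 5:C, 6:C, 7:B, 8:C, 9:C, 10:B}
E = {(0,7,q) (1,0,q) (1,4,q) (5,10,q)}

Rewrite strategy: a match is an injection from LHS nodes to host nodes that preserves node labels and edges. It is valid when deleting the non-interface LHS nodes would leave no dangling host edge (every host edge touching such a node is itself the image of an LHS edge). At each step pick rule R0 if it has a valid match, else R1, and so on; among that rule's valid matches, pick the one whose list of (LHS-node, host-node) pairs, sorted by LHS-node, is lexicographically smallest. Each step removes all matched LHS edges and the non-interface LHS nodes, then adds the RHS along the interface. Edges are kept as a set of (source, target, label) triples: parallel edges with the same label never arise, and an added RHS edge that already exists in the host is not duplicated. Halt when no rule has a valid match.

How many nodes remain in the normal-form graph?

Answer: 5

Steps:
[0] host  ⇒  11 nodes, 4 edges  {0-q->7 1-q->0 1-q->4 5-q->10}
[1] R0 @ {0↦0, 1↦2, 2↦3, 3↦7}  ⇒  8 nodes, 3 edges  {1-q->0 1-q->4 5-q->10}
[2] R0 @ {0↦1, 1↦6, 2↦8, 3↦4}  ⇒  5 nodes, 2 edges  {1-q->0 5-q->10}
halt: no rule applies after step 2
NF nodes: {0:C, 1:C, 5:C, 9:C, 10:B}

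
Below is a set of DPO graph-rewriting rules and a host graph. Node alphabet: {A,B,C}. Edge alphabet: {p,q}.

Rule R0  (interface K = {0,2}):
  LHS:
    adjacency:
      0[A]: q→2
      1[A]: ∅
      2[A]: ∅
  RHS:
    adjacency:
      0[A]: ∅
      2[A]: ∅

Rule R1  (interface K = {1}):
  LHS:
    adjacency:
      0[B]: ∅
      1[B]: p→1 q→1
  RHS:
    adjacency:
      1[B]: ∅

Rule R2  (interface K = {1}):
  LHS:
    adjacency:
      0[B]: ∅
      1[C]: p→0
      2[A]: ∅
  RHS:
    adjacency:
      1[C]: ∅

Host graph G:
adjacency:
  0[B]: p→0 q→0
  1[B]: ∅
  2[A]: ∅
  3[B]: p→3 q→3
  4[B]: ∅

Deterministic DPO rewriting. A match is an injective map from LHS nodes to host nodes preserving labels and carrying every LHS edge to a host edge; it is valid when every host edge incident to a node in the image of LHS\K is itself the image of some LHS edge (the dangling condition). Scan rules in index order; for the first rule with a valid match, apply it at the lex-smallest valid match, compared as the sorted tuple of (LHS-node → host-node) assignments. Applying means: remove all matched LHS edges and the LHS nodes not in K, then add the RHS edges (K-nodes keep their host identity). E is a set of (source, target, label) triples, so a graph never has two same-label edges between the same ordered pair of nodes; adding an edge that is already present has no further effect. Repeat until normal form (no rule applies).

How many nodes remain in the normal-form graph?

Answer: 3

Steps:
start.  V:5 E:4  edges: 0-p->0 0-q->0 3-p->3 3-q->3
1. fire R1 via {0↦1, 1↦0}  →  V:4 E:2  edges: 3-p->3 3-q->3
2. fire R1 via {0↦0, 1↦3}  →  V:3 E:0  edges: ∅
final graph: no rule applies after step 2
NF nodes: {2:A, 3:B, 4:B}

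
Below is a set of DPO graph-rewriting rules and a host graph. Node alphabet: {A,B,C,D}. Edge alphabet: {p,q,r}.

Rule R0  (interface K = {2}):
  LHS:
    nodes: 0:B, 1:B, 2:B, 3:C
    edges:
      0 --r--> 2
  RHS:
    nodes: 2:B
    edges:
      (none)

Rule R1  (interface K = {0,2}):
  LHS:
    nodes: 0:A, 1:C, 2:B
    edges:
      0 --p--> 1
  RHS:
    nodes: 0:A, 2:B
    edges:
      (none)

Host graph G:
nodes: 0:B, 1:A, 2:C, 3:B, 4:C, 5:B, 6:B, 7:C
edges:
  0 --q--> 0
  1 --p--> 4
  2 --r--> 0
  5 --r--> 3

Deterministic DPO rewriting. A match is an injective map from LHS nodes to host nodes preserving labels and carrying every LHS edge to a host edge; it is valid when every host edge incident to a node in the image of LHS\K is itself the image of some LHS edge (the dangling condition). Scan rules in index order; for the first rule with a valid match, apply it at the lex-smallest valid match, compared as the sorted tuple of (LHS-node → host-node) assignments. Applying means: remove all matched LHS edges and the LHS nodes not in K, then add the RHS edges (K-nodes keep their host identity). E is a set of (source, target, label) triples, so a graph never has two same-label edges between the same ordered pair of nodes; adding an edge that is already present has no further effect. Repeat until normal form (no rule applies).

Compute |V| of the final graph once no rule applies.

initial: |V|=8 |E|=4  E = 0-q->0 1-p->4 2-r->0 5-r->3
step 1: apply R0 at {0↦5, 1↦6, 2↦3, 3↦7}  → |V|=5 |E|=3  E = 0-q->0 1-p->4 2-r->0
step 2: apply R1 at {0↦1, 1↦4, 2↦0}  → |V|=4 |E|=2  E = 0-q->0 2-r->0
normal form: no rule applies after step 2
NF nodes: {0:B, 1:A, 2:C, 3:B}

Answer: 4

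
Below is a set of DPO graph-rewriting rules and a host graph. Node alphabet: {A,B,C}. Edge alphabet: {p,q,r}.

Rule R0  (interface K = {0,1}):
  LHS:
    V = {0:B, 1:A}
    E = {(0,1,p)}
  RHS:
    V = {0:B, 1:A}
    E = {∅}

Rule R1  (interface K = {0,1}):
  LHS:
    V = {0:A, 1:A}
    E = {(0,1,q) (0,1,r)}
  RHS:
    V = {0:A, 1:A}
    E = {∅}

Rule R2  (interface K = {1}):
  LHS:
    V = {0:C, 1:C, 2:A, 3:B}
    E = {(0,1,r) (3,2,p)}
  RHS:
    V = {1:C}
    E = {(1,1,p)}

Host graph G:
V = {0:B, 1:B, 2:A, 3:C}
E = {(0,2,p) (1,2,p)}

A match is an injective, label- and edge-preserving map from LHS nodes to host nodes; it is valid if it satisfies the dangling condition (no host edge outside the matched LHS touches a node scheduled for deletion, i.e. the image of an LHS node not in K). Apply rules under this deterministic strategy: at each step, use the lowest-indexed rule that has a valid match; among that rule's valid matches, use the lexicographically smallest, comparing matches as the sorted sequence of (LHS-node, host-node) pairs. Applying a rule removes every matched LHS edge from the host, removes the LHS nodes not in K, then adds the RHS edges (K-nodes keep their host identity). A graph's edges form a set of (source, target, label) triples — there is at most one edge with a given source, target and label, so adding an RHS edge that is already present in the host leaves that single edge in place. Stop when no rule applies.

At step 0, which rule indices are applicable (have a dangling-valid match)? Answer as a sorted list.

Answer: [R0]

Steps:
R0: 2 valid matches — {0↦0, 1↦2}, {0↦1, 1↦2}
R1: no valid match — LHS pattern not found
R2: no valid match — LHS pattern not found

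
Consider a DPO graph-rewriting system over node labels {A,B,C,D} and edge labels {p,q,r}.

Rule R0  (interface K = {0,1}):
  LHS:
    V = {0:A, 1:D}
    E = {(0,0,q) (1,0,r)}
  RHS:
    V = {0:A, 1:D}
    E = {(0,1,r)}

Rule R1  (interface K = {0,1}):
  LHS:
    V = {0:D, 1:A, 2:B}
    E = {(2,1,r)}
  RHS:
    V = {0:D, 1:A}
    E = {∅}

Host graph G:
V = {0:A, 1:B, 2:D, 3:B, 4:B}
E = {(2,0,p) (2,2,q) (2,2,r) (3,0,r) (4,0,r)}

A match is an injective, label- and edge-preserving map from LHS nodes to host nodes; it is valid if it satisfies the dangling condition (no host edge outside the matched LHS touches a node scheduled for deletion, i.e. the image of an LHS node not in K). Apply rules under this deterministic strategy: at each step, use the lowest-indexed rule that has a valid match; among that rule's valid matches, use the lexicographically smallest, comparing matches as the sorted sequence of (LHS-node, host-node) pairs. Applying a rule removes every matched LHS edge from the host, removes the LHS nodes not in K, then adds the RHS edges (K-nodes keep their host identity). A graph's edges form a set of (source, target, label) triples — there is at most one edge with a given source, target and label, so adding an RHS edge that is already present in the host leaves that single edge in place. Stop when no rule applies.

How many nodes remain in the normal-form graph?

[0] host  ⇒  5 nodes, 5 edges  {2-p->0 2-q->2 2-r->2 3-r->0 4-r->0}
[1] R1 @ {0↦2, 1↦0, 2↦3}  ⇒  4 nodes, 4 edges  {2-p->0 2-q->2 2-r->2 4-r->0}
[2] R1 @ {0↦2, 1↦0, 2↦4}  ⇒  3 nodes, 3 edges  {2-p->0 2-q->2 2-r->2}
normal form: no rule applies after step 2
NF nodes: {0:A, 1:B, 2:D}

Answer: 3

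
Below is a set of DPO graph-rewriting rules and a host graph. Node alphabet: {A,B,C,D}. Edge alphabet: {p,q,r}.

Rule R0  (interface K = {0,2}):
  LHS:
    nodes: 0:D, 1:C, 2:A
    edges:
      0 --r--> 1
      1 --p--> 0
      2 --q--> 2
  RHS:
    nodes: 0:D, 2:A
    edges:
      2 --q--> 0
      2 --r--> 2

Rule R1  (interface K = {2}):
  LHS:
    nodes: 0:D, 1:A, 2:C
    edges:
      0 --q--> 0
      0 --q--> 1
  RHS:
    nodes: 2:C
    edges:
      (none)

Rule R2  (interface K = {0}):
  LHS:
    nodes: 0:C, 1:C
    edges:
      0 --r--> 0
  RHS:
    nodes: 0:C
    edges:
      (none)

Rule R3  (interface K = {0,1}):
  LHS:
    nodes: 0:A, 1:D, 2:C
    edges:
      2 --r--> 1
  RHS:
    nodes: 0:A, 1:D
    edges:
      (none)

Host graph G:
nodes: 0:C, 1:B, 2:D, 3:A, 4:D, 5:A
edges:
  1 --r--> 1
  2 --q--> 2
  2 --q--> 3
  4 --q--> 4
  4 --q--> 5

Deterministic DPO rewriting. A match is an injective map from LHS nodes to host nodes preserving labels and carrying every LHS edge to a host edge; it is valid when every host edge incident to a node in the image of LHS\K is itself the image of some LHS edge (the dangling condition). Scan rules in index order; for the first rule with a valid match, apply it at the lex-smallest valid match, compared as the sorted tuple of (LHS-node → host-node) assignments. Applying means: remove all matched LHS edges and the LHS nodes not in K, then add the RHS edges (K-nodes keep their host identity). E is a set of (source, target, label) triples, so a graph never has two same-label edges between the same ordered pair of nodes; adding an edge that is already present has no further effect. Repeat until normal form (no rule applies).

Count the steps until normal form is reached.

Answer: 2

Steps:
[0] host  ⇒  6 nodes, 5 edges  {1-r->1 2-q->2 2-q->3 4-q->4 4-q->5}
[1] R1 @ {0↦2, 1↦3, 2↦0}  ⇒  4 nodes, 3 edges  {1-r->1 4-q->4 4-q->5}
[2] R1 @ {0↦4, 1↦5, 2↦0}  ⇒  2 nodes, 1 edges  {1-r->1}
normal form: no rule applies after step 2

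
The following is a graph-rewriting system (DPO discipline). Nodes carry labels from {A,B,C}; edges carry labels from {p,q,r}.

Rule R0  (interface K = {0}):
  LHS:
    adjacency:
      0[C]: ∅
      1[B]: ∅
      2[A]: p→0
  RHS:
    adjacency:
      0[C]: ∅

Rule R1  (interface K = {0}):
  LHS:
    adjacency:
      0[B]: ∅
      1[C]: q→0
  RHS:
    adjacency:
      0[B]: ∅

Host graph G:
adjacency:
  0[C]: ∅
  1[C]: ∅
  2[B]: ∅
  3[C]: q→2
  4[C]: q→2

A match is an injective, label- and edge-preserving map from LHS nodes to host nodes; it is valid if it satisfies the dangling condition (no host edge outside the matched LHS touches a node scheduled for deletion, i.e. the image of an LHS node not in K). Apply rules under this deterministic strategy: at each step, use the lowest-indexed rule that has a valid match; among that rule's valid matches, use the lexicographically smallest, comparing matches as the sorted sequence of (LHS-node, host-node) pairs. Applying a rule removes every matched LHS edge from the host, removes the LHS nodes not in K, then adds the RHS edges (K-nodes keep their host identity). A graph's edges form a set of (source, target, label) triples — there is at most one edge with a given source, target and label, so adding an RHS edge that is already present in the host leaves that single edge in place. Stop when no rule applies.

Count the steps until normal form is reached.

Answer: 2

Rewrite trace:
initial: |V|=5 |E|=2  E = 3-q->2 4-q->2
step 1: apply R1 at {0↦2, 1↦3}  → |V|=4 |E|=1  E = 4-q->2
step 2: apply R1 at {0↦2, 1↦4}  → |V|=3 |E|=0  E = ∅
halt: no rule applies after step 2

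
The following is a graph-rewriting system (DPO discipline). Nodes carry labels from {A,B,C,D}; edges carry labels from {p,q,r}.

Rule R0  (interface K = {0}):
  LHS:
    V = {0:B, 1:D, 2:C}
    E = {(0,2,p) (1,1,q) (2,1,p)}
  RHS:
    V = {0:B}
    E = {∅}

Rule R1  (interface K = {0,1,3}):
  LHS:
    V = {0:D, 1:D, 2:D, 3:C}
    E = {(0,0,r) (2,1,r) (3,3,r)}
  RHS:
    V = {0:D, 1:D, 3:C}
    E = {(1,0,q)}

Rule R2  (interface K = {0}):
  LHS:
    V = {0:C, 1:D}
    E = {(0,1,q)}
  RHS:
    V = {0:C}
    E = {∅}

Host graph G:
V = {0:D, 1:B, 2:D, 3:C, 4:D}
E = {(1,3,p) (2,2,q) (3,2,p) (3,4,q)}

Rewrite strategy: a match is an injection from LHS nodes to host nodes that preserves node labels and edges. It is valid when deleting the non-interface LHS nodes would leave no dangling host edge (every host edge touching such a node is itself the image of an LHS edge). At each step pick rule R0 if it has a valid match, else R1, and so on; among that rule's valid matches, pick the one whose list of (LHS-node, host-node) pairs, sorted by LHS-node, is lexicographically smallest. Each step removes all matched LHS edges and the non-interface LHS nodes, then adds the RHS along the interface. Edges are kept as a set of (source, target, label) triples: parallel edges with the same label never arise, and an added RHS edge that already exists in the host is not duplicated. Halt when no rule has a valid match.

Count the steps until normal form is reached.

Answer: 2

Rewrite trace:
initial: |V|=5 |E|=4  E = 1-p->3 2-q->2 3-p->2 3-q->4
step 1: apply R2 at {0↦3, 1↦4}  → |V|=4 |E|=3  E = 1-p->3 2-q->2 3-p->2
step 2: apply R0 at {0↦1, 1↦2, 2↦3}  → |V|=2 |E|=0  E = ∅
halt: no rule applies after step 2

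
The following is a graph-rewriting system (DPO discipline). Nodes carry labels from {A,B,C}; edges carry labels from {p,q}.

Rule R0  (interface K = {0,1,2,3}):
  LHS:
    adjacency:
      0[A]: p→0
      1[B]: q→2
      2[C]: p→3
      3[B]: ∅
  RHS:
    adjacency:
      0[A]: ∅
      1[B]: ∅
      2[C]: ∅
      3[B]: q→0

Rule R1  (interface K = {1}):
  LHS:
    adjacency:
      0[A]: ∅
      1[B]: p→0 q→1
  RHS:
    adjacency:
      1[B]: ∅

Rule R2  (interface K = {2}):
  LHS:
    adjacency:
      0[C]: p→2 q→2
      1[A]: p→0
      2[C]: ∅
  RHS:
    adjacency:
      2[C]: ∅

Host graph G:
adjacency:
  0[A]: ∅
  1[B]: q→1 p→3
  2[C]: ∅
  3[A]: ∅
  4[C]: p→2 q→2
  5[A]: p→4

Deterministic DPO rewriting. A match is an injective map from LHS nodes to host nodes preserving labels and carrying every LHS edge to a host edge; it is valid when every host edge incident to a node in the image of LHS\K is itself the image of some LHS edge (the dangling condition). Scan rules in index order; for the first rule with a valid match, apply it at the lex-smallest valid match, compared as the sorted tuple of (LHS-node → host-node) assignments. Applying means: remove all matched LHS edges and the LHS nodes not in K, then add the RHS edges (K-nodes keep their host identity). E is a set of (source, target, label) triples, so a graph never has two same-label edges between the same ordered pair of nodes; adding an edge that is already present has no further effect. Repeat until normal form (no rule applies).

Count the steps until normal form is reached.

Answer: 2

Steps:
start.  V:6 E:5  edges: 1-q->1 1-p->3 4-p->2 4-q->2 5-p->4
1. fire R1 via {0↦3, 1↦1}  →  V:5 E:3  edges: 4-p->2 4-q->2 5-p->4
2. fire R2 via {0↦4, 1↦5, 2↦2}  →  V:3 E:0  edges: ∅
halt: no rule applies after step 2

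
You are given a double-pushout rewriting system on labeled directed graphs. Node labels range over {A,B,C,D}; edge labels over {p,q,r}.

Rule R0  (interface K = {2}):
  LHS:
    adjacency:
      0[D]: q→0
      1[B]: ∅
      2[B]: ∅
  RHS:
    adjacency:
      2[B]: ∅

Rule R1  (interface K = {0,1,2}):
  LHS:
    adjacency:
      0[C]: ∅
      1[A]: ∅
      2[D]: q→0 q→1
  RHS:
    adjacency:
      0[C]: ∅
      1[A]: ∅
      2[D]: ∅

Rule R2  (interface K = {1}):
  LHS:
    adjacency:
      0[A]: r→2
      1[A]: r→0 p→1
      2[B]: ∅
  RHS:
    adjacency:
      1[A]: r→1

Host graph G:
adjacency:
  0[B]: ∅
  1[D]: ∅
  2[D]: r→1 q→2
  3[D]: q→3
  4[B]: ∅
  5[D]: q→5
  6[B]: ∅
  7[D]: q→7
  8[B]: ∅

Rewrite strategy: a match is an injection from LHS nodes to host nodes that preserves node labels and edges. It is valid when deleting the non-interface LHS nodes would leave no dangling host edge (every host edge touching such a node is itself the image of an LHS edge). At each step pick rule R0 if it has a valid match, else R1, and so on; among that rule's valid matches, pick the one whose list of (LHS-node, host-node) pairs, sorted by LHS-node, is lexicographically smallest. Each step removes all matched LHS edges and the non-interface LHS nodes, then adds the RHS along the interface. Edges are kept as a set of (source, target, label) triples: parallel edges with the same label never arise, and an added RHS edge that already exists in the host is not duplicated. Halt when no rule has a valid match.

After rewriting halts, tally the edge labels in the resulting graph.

Answer: q:1 r:1

Rewrite trace:
[0] host  ⇒  9 nodes, 5 edges  {2-r->1 2-q->2 3-q->3 5-q->5 7-q->7}
[1] R0 @ {0↦3, 1↦0, 2↦4}  ⇒  7 nodes, 4 edges  {2-r->1 2-q->2 5-q->5 7-q->7}
[2] R0 @ {0↦5, 1↦4, 2↦6}  ⇒  5 nodes, 3 edges  {2-r->1 2-q->2 7-q->7}
[3] R0 @ {0↦7, 1↦6, 2↦8}  ⇒  3 nodes, 2 edges  {2-r->1 2-q->2}
halt: no rule applies after step 3
NF edges: [(2, 1, 'r'), (2, 2, 'q')]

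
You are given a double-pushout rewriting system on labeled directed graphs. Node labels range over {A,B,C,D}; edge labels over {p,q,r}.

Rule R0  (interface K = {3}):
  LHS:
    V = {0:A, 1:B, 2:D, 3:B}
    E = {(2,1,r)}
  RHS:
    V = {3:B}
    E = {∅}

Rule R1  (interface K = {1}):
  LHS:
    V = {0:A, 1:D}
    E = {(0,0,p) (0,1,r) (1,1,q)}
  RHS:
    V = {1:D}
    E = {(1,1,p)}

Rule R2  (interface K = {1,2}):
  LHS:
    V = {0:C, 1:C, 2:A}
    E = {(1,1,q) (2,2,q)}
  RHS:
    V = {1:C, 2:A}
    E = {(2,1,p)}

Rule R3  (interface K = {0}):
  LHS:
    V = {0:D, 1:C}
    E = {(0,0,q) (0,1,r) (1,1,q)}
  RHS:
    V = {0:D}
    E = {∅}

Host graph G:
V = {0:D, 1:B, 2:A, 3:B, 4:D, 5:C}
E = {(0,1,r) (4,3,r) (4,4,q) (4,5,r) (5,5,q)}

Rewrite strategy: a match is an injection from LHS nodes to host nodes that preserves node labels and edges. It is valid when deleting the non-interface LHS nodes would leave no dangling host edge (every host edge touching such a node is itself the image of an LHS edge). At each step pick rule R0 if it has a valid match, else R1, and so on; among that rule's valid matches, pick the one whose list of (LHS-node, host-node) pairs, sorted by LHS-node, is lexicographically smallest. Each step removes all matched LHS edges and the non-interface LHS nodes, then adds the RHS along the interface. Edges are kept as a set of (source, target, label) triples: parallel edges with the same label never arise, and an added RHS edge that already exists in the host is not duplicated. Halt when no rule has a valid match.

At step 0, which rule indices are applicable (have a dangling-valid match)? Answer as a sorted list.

R0: 1 valid match — {0↦2, 1↦1, 2↦0, 3↦3}
R1: no valid match — LHS pattern not found
R2: no valid match — LHS pattern not found
R3: 1 valid match — {0↦4, 1↦5}

Answer: [R0,R3]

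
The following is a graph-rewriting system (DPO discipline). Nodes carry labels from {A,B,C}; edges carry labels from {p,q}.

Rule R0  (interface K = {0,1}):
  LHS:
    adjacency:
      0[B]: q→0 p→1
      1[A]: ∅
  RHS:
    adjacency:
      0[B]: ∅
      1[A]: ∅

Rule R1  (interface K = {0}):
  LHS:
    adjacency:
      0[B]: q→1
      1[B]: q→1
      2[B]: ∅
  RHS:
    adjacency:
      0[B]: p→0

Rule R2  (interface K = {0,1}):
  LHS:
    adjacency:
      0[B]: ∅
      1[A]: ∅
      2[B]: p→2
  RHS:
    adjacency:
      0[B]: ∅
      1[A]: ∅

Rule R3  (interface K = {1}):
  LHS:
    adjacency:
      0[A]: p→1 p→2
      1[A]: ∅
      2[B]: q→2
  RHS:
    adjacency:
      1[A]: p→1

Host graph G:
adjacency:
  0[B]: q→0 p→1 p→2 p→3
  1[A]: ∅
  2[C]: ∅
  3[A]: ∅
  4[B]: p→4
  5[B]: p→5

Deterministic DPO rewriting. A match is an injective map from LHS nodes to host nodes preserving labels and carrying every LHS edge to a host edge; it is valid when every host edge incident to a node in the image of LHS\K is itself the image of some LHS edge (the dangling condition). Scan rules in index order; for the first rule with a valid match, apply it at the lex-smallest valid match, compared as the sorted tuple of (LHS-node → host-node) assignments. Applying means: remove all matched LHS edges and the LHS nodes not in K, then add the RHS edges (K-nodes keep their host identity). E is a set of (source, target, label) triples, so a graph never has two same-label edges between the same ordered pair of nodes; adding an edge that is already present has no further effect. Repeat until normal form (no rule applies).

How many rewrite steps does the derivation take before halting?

initial: |V|=6 |E|=6  E = 0-q->0 0-p->1 0-p->2 0-p->3 4-p->4 5-p->5
step 1: apply R0 at {0↦0, 1↦1}  → |V|=6 |E|=4  E = 0-p->2 0-p->3 4-p->4 5-p->5
step 2: apply R2 at {0↦0, 1↦1, 2↦4}  → |V|=5 |E|=3  E = 0-p->2 0-p->3 5-p->5
step 3: apply R2 at {0↦0, 1↦1, 2↦5}  → |V|=4 |E|=2  E = 0-p->2 0-p->3
final graph: no rule applies after step 3

Answer: 3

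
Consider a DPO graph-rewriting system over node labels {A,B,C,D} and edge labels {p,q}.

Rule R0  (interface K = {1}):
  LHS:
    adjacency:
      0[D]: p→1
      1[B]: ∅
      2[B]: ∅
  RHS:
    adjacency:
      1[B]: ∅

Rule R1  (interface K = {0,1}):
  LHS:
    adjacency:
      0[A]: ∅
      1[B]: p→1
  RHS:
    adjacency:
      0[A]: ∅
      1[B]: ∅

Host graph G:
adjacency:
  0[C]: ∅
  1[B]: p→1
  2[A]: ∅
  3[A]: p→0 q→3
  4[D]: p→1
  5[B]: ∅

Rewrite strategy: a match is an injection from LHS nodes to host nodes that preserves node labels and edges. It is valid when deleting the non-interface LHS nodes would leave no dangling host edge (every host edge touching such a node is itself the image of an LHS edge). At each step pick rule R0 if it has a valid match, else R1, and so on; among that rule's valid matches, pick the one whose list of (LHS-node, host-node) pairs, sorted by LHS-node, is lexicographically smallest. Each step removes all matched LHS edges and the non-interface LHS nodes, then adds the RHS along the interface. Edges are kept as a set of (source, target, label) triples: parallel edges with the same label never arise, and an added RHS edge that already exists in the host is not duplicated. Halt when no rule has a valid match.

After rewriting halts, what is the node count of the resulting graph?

start.  V:6 E:4  edges: 1-p->1 3-p->0 3-q->3 4-p->1
1. fire R0 via {0↦4, 1↦1, 2↦5}  →  V:4 E:3  edges: 1-p->1 3-p->0 3-q->3
2. fire R1 via {0↦2, 1↦1}  →  V:4 E:2  edges: 3-p->0 3-q->3
halt: no rule applies after step 2
NF nodes: {0:C, 1:B, 2:A, 3:A}

Answer: 4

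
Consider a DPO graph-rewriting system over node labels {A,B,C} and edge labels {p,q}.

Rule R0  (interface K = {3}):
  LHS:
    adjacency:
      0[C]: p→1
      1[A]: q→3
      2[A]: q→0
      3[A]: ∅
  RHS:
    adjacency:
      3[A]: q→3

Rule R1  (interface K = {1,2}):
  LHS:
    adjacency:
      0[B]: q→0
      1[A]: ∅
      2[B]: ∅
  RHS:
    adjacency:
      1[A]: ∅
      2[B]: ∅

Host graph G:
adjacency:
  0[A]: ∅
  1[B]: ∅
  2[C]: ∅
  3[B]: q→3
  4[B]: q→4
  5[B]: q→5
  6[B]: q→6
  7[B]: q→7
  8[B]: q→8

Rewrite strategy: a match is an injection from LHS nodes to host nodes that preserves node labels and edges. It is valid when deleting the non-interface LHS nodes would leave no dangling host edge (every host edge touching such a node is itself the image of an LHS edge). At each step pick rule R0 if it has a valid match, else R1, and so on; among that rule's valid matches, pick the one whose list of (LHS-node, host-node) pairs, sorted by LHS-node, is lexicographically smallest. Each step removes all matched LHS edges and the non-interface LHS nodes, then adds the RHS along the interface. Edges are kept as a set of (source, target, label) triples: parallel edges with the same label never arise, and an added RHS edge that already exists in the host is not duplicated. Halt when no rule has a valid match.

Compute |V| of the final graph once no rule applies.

[0] host  ⇒  9 nodes, 6 edges  {3-q->3 4-q->4 5-q->5 6-q->6 7-q->7 8-q->8}
[1] R1 @ {0↦3, 1↦0, 2↦1}  ⇒  8 nodes, 5 edges  {4-q->4 5-q->5 6-q->6 7-q->7 8-q->8}
[2] R1 @ {0↦4, 1↦0, 2↦1}  ⇒  7 nodes, 4 edges  {5-q->5 6-q->6 7-q->7 8-q->8}
[3] R1 @ {0↦5, 1↦0, 2↦1}  ⇒  6 nodes, 3 edges  {6-q->6 7-q->7 8-q->8}
[4] R1 @ {0↦6, 1↦0, 2↦1}  ⇒  5 nodes, 2 edges  {7-q->7 8-q->8}
[5] R1 @ {0↦7, 1↦0, 2↦1}  ⇒  4 nodes, 1 edges  {8-q->8}
[6] R1 @ {0↦8, 1↦0, 2↦1}  ⇒  3 nodes, 0 edges  {∅}
final graph: no rule applies after step 6
NF nodes: {0:A, 1:B, 2:C}

Answer: 3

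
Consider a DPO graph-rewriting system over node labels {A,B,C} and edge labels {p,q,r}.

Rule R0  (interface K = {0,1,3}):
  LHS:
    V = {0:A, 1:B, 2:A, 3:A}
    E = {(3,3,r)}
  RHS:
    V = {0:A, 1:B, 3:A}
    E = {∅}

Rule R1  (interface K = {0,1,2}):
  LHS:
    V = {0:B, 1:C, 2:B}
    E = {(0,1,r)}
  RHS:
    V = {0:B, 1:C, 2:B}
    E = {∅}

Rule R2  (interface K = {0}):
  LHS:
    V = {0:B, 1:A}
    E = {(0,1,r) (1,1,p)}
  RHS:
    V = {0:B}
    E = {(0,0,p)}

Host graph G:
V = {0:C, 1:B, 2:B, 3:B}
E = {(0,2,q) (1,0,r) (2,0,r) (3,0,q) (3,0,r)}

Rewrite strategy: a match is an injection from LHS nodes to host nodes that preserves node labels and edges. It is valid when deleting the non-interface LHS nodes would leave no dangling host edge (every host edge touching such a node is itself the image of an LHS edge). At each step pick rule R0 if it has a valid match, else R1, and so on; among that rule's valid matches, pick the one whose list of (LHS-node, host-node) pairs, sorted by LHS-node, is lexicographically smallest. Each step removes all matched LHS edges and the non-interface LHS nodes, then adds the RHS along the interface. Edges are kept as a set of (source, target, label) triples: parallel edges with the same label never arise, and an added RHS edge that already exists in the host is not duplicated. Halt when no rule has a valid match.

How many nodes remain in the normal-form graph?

Answer: 4

Steps:
initial: |V|=4 |E|=5  E = 0-q->2 1-r->0 2-r->0 3-q->0 3-r->0
step 1: apply R1 at {0↦1, 1↦0, 2↦2}  → |V|=4 |E|=4  E = 0-q->2 2-r->0 3-q->0 3-r->0
step 2: apply R1 at {0↦2, 1↦0, 2↦1}  → |V|=4 |E|=3  E = 0-q->2 3-q->0 3-r->0
step 3: apply R1 at {0↦3, 1↦0, 2↦1}  → |V|=4 |E|=2  E = 0-q->2 3-q->0
normal form: no rule applies after step 3
NF nodes: {0:C, 1:B, 2:B, 3:B}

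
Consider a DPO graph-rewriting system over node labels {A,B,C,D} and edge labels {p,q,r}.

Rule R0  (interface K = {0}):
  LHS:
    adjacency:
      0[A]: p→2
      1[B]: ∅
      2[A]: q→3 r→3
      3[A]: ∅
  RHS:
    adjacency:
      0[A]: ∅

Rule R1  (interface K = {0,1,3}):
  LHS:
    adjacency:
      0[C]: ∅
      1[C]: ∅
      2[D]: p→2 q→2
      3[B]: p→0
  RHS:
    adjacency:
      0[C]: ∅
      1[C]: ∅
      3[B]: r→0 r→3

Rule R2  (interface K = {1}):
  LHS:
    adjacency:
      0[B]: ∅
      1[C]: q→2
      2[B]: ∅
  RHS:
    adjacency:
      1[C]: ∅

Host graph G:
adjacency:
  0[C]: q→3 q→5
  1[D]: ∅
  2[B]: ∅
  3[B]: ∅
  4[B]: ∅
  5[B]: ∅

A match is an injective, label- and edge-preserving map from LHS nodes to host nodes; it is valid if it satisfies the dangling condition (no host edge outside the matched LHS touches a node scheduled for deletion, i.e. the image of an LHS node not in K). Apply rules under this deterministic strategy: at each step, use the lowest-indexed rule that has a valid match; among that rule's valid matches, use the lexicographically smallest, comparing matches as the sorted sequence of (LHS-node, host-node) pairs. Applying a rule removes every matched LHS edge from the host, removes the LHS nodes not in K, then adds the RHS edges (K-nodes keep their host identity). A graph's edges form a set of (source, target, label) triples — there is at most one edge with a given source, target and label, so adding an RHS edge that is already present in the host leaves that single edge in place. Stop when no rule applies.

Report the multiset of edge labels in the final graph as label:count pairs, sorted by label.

Answer: (no edges)

Steps:
[0] host  ⇒  6 nodes, 2 edges  {0-q->3 0-q->5}
[1] R2 @ {0↦2, 1↦0, 2↦3}  ⇒  4 nodes, 1 edges  {0-q->5}
[2] R2 @ {0↦4, 1↦0, 2↦5}  ⇒  2 nodes, 0 edges  {∅}
normal form: no rule applies after step 2
NF edges: []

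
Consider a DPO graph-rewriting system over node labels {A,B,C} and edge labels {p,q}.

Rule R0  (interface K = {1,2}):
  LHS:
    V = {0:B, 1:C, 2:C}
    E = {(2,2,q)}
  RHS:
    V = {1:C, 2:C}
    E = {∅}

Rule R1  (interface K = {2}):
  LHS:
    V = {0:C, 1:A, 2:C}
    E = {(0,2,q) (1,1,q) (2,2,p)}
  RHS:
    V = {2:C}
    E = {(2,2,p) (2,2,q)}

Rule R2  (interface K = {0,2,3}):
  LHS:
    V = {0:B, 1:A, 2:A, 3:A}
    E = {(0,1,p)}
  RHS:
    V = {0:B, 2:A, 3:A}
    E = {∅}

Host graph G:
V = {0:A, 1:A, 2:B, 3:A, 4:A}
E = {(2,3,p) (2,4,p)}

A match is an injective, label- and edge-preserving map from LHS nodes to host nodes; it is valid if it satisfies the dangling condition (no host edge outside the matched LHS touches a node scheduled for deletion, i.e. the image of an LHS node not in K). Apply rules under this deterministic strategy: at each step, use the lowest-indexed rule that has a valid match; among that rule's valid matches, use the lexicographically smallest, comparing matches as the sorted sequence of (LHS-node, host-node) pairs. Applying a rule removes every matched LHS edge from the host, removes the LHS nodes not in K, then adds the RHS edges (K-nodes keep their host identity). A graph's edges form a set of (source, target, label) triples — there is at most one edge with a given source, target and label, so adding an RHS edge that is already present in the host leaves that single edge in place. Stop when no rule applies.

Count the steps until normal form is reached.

initial: |V|=5 |E|=2  E = 2-p->3 2-p->4
step 1: apply R2 at {0↦2, 1↦3, 2↦0, 3↦1}  → |V|=4 |E|=1  E = 2-p->4
step 2: apply R2 at {0↦2, 1↦4, 2↦0, 3↦1}  → |V|=3 |E|=0  E = ∅
final graph: no rule applies after step 2

Answer: 2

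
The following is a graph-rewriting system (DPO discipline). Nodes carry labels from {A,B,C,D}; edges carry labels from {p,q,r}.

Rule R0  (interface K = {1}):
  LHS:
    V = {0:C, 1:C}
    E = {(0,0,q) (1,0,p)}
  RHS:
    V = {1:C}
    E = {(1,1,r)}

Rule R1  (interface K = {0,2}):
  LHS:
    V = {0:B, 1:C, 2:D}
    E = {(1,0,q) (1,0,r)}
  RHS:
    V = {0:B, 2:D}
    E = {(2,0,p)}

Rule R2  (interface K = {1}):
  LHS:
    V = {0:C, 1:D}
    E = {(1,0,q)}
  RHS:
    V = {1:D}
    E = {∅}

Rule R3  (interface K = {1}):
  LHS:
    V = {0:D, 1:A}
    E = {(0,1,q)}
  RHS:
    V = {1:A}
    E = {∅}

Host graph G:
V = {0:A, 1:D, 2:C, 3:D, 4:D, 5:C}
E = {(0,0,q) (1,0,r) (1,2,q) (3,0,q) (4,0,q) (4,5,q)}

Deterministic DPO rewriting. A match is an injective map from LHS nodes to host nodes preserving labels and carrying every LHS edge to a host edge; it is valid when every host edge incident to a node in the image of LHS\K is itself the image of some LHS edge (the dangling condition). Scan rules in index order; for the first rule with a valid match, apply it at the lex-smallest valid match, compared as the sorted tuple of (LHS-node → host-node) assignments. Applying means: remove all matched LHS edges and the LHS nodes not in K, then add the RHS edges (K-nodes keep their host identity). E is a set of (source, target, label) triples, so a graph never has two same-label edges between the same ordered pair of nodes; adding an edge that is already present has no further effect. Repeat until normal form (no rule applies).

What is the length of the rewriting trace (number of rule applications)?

start.  V:6 E:6  edges: 0-q->0 1-r->0 1-q->2 3-q->0 4-q->0 4-q->5
1. fire R2 via {0↦2, 1↦1}  →  V:5 E:5  edges: 0-q->0 1-r->0 3-q->0 4-q->0 4-q->5
2. fire R2 via {0↦5, 1↦4}  →  V:4 E:4  edges: 0-q->0 1-r->0 3-q->0 4-q->0
3. fire R3 via {0↦3, 1↦0}  →  V:3 E:3  edges: 0-q->0 1-r->0 4-q->0
4. fire R3 via {0↦4, 1↦0}  →  V:2 E:2  edges: 0-q->0 1-r->0
normal form: no rule applies after step 4

Answer: 4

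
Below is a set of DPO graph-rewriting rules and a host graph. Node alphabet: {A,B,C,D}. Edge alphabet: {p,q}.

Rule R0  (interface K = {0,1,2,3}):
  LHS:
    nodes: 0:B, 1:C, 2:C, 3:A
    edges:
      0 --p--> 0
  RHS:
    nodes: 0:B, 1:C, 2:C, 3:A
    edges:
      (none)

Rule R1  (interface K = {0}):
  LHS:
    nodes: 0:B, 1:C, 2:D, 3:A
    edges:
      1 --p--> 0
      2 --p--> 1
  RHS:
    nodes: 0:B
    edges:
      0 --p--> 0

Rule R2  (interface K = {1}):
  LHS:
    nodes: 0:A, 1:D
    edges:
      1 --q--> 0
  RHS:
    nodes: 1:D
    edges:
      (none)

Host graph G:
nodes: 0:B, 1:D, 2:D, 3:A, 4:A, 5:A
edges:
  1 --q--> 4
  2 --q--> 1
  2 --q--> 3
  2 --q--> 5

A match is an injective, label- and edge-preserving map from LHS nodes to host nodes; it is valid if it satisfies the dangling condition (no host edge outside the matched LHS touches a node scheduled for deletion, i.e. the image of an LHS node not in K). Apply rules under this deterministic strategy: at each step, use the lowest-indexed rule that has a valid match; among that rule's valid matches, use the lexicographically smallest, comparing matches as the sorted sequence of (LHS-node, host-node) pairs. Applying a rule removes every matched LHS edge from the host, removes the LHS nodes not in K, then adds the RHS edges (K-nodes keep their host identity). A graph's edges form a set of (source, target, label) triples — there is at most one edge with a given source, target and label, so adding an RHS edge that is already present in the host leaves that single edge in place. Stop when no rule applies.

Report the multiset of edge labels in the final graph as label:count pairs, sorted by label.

Answer: q:1

Steps:
start.  V:6 E:4  edges: 1-q->4 2-q->1 2-q->3 2-q->5
1. fire R2 via {0↦3, 1↦2}  →  V:5 E:3  edges: 1-q->4 2-q->1 2-q->5
2. fire R2 via {0↦4, 1↦1}  →  V:4 E:2  edges: 2-q->1 2-q->5
3. fire R2 via {0↦5, 1↦2}  →  V:3 E:1  edges: 2-q->1
halt: no rule applies after step 3
NF edges: [(2, 1, 'q')]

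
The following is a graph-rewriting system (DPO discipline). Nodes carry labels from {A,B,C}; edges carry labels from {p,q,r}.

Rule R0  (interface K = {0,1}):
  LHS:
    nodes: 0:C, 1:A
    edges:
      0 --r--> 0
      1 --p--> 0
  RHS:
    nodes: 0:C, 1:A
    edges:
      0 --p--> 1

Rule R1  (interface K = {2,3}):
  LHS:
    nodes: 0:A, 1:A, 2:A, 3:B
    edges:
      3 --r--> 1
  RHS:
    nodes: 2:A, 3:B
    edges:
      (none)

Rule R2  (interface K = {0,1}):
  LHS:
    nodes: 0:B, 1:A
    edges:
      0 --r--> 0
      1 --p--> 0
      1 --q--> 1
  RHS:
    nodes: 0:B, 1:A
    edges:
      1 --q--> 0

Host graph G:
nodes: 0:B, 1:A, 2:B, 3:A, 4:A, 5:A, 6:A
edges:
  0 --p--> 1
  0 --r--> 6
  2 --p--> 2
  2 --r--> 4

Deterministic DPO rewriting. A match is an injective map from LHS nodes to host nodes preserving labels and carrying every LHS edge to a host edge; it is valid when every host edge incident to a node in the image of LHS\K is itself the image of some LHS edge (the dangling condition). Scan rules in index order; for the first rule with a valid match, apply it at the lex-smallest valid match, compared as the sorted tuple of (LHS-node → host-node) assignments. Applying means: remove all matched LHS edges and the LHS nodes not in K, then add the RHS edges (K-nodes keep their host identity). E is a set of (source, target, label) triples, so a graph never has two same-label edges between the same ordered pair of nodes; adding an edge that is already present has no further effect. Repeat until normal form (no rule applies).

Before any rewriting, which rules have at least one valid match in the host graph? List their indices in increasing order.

R0: no valid match — LHS pattern not found
R1: 12 valid matches — {0↦3, 1↦4, 2↦1, 3↦2}, {0↦3, 1↦4, 2↦5, 3↦2}, {0↦3, 1↦4, 2↦6, 3↦2} (+9 more)
R2: no valid match — LHS pattern not found

Answer: [R1]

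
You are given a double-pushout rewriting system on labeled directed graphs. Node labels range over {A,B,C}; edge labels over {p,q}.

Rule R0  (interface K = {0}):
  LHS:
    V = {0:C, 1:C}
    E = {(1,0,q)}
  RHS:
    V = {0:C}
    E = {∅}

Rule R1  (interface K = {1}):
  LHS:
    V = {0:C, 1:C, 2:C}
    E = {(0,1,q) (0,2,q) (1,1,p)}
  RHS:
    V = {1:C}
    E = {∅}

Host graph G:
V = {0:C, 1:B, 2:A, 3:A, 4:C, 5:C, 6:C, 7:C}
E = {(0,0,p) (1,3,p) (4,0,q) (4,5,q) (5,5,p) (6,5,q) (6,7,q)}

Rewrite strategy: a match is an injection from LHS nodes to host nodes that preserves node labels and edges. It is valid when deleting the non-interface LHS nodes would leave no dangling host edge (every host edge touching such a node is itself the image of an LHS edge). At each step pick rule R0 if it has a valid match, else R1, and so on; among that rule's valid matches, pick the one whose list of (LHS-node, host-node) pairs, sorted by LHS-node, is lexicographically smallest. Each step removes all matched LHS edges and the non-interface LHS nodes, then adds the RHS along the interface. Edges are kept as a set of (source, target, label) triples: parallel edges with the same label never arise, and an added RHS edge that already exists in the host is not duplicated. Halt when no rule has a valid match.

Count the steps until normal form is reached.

Answer: 2

Derivation:
[0] host  ⇒  8 nodes, 7 edges  {0-p->0 1-p->3 4-q->0 4-q->5 5-p->5 6-q->5 6-q->7}
[1] R1 @ {0↦6, 1↦5, 2↦7}  ⇒  6 nodes, 4 edges  {0-p->0 1-p->3 4-q->0 4-q->5}
[2] R1 @ {0↦4, 1↦0, 2↦5}  ⇒  4 nodes, 1 edges  {1-p->3}
halt: no rule applies after step 2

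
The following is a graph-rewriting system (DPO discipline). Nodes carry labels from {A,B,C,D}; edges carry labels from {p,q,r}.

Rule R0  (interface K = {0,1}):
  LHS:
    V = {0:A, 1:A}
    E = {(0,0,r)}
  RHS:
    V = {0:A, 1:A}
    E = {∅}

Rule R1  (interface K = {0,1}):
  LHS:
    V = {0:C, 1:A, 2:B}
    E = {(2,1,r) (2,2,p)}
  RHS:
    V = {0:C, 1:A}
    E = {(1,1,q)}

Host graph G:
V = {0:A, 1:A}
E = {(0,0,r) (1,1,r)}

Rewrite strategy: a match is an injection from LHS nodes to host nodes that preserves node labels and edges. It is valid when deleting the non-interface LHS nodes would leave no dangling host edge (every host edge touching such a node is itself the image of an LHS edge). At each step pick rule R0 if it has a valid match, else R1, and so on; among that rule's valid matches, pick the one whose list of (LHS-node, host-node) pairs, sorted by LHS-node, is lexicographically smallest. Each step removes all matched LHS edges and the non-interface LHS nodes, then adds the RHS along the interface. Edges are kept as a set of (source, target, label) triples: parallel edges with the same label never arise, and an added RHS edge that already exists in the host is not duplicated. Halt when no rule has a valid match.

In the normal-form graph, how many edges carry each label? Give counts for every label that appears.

Answer: (no edges)

Rewrite trace:
[0] host  ⇒  2 nodes, 2 edges  {0-r->0 1-r->1}
[1] R0 @ {0↦0, 1↦1}  ⇒  2 nodes, 1 edges  {1-r->1}
[2] R0 @ {0↦1, 1↦0}  ⇒  2 nodes, 0 edges  {∅}
final graph: no rule applies after step 2
NF edges: []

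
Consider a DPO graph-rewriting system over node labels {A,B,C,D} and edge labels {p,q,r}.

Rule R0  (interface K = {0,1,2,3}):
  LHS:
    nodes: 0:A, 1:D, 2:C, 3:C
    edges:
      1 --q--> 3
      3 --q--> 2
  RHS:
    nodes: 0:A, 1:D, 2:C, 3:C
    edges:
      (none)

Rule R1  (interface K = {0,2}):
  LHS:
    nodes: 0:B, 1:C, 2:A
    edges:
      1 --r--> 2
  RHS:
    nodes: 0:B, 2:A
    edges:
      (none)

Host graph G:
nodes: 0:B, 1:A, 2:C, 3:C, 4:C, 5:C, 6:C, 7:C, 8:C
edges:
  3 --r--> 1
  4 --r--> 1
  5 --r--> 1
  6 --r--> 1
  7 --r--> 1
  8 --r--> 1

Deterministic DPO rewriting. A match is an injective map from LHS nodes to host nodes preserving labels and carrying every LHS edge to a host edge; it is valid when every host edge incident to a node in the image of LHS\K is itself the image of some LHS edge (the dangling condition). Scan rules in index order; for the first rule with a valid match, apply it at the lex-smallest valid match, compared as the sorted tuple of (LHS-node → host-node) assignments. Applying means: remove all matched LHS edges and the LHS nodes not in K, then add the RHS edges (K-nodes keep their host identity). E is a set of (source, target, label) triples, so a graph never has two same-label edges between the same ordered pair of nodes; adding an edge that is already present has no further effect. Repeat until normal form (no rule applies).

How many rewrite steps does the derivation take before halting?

Answer: 6

Steps:
start.  V:9 E:6  edges: 3-r->1 4-r->1 5-r->1 6-r->1 7-r->1 8-r->1
1. fire R1 via {0↦0, 1↦3, 2↦1}  →  V:8 E:5  edges: 4-r->1 5-r->1 6-r->1 7-r->1 8-r->1
2. fire R1 via {0↦0, 1↦4, 2↦1}  →  V:7 E:4  edges: 5-r->1 6-r->1 7-r->1 8-r->1
3. fire R1 via {0↦0, 1↦5, 2↦1}  →  V:6 E:3  edges: 6-r->1 7-r->1 8-r->1
4. fire R1 via {0↦0, 1↦6, 2↦1}  →  V:5 E:2  edges: 7-r->1 8-r->1
5. fire R1 via {0↦0, 1↦7, 2↦1}  →  V:4 E:1  edges: 8-r->1
6. fire R1 via {0↦0, 1↦8, 2↦1}  →  V:3 E:0  edges: ∅
halt: no rule applies after step 6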